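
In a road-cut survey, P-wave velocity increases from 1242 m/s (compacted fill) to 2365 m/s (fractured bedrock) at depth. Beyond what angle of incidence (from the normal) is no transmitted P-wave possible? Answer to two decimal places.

At critical incidence the refracted ray runs along the interface (θ₂ = 90°), so sin θ_c = V₁/V₂.
θ_c = arcsin(1242/2365) = arcsin 0.5252 = 31.68°.

31.68°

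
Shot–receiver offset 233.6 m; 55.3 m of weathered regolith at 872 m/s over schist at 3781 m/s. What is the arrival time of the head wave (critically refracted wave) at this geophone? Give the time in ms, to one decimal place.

185.2 ms

t = x/V₂ + 2h·√(V₂²−V₁²)/(V₁V₂).
√(V₂²−V₁²) = √(3781²−872²) = 3679.1 m/s; delay term = 2·55.3·3679.1/(872·3781) = 0.12342 s.
t = 233.6/3781 + 0.12342 = 0.18520 s.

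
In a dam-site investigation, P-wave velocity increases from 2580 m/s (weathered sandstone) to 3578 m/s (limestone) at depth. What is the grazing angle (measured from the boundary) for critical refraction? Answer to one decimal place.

At critical incidence the refracted ray runs along the interface (θ₂ = 90°), so sin θ_c = V₁/V₂.
θ_c = arcsin(2580/3578) = arcsin 0.7211 = 46.14°.
Measured from the interface: 90° − 46.14° = 43.86°.

43.9°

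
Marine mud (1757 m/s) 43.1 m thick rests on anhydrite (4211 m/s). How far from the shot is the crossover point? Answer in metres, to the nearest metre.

134 m

θ_c = arcsin(1757/4211) = 24.66°, so cos θ_c = 0.9088 and tᵢ = 2h cos θ_c/V₁ = 0.0446 s.
At crossover x/V₁ = x/V₂ + tᵢ ⇒ x = tᵢ/(1/V₁ − 1/V₂) = 0.04459/(5.6915e-04 − 2.3747e-04) = 134.43 m.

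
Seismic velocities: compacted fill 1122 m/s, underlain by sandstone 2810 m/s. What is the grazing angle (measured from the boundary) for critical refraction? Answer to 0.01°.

At critical incidence the refracted ray runs along the interface (θ₂ = 90°), so sin θ_c = V₁/V₂.
θ_c = arcsin(1122/2810) = arcsin 0.3993 = 23.53°.
Measured from the interface: 90° − 23.53° = 66.47°.

66.47°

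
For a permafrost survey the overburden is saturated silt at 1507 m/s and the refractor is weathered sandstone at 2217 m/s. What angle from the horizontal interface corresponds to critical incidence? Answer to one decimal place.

47.2°

Critical incidence: sin θ_c = V₁/V₂ = 1507/2217 = 0.6797.
θ_c = arcsin 0.6797 = 42.82°.
Measured from the interface: 90° − 42.82° = 47.18°.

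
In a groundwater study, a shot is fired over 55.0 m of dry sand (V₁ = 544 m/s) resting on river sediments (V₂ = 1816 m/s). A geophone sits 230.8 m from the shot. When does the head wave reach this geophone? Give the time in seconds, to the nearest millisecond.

θ_c = arcsin(V₁/V₂) = arcsin(544/1816) = 17.43°, cos θ_c = 0.9541.
Intercept time tᵢ = 2h cos θ_c / V₁ = 2·55.0·0.9541/544 = 0.19292 s.
t = x/V₂ + tᵢ = 230.8/1816 + 0.19292 = 0.32001 s.

0.320 s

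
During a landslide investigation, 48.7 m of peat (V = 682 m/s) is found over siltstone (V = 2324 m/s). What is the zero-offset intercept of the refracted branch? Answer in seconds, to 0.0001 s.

tᵢ = 2h·√(V₂²−V₁²)/(V₁V₂).
√(V₂²−V₁²) = √(2324²−682²) = 2221.7 m/s.
tᵢ = 2·48.7·2221.7/(682·2324) = 0.13653 s.

0.1365 s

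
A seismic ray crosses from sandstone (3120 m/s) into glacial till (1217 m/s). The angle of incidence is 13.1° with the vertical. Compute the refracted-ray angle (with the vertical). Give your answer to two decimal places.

sin θ₁/V₁ = sin θ₂/V₂ ⇒ sin θ₂ = 1217·sin 13.1°/3120 = 1217·0.2267/3120 = 0.0884.
θ₂ = arcsin 0.0884 = 5.07° from the normal.

5.07°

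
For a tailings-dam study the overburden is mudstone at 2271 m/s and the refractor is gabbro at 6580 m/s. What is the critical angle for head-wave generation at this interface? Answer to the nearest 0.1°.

20.2°

Critical incidence: sin θ_c = V₁/V₂ = 2271/6580 = 0.3451.
θ_c = arcsin 0.3451 = 20.19°.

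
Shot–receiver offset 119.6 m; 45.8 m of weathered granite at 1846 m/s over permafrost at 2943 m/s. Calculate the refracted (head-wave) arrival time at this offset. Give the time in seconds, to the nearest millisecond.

0.079 s

θ_c = arcsin(V₁/V₂) = arcsin(1846/2943) = 38.85°, cos θ_c = 0.7788.
Intercept time tᵢ = 2h cos θ_c / V₁ = 2·45.8·0.7788/1846 = 0.03865 s.
t = x/V₂ + tᵢ = 119.6/2943 + 0.03865 = 0.07928 s.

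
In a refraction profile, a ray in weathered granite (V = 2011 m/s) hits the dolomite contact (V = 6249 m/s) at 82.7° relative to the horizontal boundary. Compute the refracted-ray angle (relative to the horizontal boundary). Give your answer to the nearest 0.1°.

Angle from the normal: 90° − 82.7° = 7.3°.
Snell's law: sin θ₂ = (V₂/V₁)·sin θ₁ = (6249/2011)·sin 7.3° = 0.3948.
θ₂ = arcsin 0.3948 = 23.26° from the normal.
From the interface: 90° − 23.26° = 66.74°.

66.7°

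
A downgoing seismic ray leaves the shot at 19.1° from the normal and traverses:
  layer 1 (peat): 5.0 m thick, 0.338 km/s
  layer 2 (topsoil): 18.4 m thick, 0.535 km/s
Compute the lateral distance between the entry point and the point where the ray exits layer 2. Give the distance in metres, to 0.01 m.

12.87 m

Apply Snell's law at each interface; in layer i the horizontal offset is hᵢ·tan θᵢ.
Layer 1: θ = 19.10°; offset = 5.0·tan 19.10° = 1.7314 m.
Layer 2: sin θ = 0.535·sin 19.1°/0.338 = 0.5179, θ = 31.19°; offset = 18.4·tan 31.19° = 11.1407 m.
Total horizontal offset = 12.8721 m.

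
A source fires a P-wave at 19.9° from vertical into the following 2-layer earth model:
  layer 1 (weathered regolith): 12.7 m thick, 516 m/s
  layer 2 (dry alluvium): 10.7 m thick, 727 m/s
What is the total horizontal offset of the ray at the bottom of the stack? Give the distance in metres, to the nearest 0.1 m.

10.4 m

Apply Snell's law at each interface; in layer i the horizontal offset is hᵢ·tan θᵢ.
Layer 1: θ = 19.90°; offset = 12.7·tan 19.90° = 4.597 m.
Layer 2: sin θ = 727·sin 19.9°/516 = 0.4796, θ = 28.66°; offset = 10.7·tan 28.66° = 5.848 m.
Total horizontal offset = 10.445 m.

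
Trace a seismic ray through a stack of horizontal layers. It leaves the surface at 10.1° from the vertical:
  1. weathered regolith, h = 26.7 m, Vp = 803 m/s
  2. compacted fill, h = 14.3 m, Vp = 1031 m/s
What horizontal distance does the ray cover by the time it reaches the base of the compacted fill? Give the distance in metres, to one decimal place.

8.1 m

Apply Snell's law at each interface; in layer i the horizontal offset is hᵢ·tan θᵢ.
Layer 1: θ = 10.10°; offset = 26.7·tan 10.10° = 4.756 m.
Layer 2: sin θ = 1031·sin 10.1°/803 = 0.2252, θ = 13.01°; offset = 14.3·tan 13.01° = 3.305 m.
Summing the layer offsets gives 8.061 m.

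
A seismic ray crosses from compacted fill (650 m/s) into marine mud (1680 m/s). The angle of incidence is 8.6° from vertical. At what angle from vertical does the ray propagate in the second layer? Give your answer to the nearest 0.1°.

22.7°

sin θ₁/V₁ = sin θ₂/V₂ ⇒ sin θ₂ = 1680·sin 8.6°/650 = 1680·0.1495/650 = 0.3865.
θ₂ = sin⁻¹(0.3865) = 22.74° (from vertical).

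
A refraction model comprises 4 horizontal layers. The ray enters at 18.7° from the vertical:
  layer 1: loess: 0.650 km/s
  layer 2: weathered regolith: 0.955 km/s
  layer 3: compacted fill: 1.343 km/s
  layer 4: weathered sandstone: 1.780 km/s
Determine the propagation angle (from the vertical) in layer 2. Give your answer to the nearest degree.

Ray parameter p = sin 18.7° / 0.650 = 4.9325e-01 s/km.
sin θ_2 = p·V_2 = 4.9325e-01 × 0.955 = 0.4711.
θ_2 = arcsin 0.4711 = 28.10°.

28°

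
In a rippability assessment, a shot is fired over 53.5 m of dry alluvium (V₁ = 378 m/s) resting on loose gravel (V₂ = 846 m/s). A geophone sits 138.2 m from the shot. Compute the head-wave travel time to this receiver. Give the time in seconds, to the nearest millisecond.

θ_c = arcsin(V₁/V₂) = arcsin(378/846) = 26.54°, cos θ_c = 0.8946.
Intercept time tᵢ = 2h cos θ_c / V₁ = 2·53.5·0.8946/378 = 0.25324 s.
t = x/V₂ + tᵢ = 138.2/846 + 0.25324 = 0.41660 s.

0.417 s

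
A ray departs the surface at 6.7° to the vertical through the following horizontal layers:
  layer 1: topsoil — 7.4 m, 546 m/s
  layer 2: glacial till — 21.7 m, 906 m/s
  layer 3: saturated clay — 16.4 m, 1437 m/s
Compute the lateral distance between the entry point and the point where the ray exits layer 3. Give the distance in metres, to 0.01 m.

Apply Snell's law at each interface; in layer i the horizontal offset is hᵢ·tan θᵢ.
Layer 1: θ = 6.70°; offset = 7.4·tan 6.70° = 0.8693 m.
Layer 2: sin θ = 906·sin 6.7°/546 = 0.1936, θ = 11.16°; offset = 21.7·tan 11.16° = 4.2821 m.
Layer 3: sin θ = 1437·sin 6.7°/546 = 0.3071, θ = 17.88°; offset = 16.4·tan 17.88° = 5.2914 m.
Total horizontal offset = 10.4428 m.

10.44 m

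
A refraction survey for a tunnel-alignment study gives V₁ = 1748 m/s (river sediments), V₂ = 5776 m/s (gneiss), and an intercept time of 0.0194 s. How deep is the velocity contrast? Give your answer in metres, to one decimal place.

17.8 m

θ_c = arcsin(1748/5776) = 17.62°; cos θ_c = 0.9531.
tᵢ = 2h cos θ_c/V₁ ⇒ h = tᵢ·V₁/(2 cos θ_c) = 0.0194·1748/(2·0.9531) = 17.79 m.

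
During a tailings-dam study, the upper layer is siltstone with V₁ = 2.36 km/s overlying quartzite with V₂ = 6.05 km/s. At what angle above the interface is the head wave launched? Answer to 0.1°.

At critical incidence the refracted ray runs along the interface (θ₂ = 90°), so sin θ_c = V₁/V₂.
θ_c = arcsin(2.36/6.05) = arcsin 0.3901 = 22.96°.
Measured from the interface: 90° − 22.96° = 67.04°.

67.0°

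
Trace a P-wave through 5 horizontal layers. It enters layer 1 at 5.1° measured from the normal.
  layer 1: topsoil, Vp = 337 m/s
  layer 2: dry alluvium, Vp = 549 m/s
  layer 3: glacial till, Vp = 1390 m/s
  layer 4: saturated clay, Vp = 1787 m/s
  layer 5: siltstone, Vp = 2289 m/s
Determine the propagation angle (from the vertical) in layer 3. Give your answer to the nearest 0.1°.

21.5°

Snell's law across each interface conserves sin θ / V, so sin θ_3 = V_3·sin θ₁/V₁.
sin θ_3 = 1390 × sin 5.1° / 337 = 0.3667.
θ_3 = arcsin 0.3667 = 21.51°.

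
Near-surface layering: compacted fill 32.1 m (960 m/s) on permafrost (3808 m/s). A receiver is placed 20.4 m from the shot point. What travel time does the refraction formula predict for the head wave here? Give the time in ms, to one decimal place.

70.1 ms

θ_c = arcsin(V₁/V₂) = arcsin(960/3808) = 14.60°, cos θ_c = 0.9677.
Intercept time tᵢ = 2h cos θ_c / V₁ = 2·32.1·0.9677/960 = 0.06472 s.
t = x/V₂ + tᵢ = 20.4/3808 + 0.06472 = 0.07007 s.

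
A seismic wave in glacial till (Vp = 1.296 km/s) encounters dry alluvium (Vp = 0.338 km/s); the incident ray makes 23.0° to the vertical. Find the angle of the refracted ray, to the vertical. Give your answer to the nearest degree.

Snell's law: sin θ₂ = (V₂/V₁)·sin θ₁ = (0.338/1.296)·sin 23.0° = 0.1019.
θ₂ = arcsin 0.1019 = 5.85° from the normal.

6°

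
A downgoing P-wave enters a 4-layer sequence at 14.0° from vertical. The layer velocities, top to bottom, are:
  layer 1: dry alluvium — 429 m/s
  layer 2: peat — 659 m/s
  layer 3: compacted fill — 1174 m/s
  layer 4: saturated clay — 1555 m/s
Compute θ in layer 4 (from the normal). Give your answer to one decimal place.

Ray parameter p = sin 14.0° / 429 = 5.6392e-04 s/m.
sin θ_4 = p·V_4 = 5.6392e-04 × 1555 = 0.8769.
θ_4 = 61.27° from the vertical.

61.3°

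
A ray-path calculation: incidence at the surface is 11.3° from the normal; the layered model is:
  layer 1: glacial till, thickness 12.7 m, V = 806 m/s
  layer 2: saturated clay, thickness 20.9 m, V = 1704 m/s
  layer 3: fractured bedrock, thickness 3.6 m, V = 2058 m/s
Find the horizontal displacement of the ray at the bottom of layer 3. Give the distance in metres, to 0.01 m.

14.13 m

Apply Snell's law at each interface; in layer i the horizontal offset is hᵢ·tan θᵢ.
Layer 1: θ = 11.30°; offset = 12.7·tan 11.30° = 2.5377 m.
Layer 2: sin θ = 1704·sin 11.3°/806 = 0.4143, θ = 24.47°; offset = 20.9·tan 24.47° = 9.5126 m.
Layer 3: sin θ = 2058·sin 11.3°/806 = 0.5003, θ = 30.02°; offset = 3.6·tan 30.02° = 2.0802 m.
Σ offsets = 14.1306 m.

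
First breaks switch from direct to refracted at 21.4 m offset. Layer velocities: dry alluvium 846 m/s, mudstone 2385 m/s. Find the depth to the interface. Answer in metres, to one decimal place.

x_cross = 2h·√((V₂+V₁)/(V₂−V₁)) → h = x_cross / (2·√((V₂+V₁)/(V₂−V₁))).
√((V₂+V₁)/(V₂−V₁)) = √((2385+846)/(2385−846)) = 1.4489.
h = 21.4 / (2·1.4489) = 7.38 m.

7.4 m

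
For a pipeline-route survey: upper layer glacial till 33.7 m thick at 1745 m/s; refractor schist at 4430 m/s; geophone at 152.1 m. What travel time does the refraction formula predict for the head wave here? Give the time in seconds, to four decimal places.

0.0698 s

θ_c = arcsin(V₁/V₂) = arcsin(1745/4430) = 23.20°, cos θ_c = 0.9192.
Intercept time tᵢ = 2h cos θ_c / V₁ = 2·33.7·0.9192/1745 = 0.03550 s.
t = x/V₂ + tᵢ = 152.1/4430 + 0.03550 = 0.06984 s.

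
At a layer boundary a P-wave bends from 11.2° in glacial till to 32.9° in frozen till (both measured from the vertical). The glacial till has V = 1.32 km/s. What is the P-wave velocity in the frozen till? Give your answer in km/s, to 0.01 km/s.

Snell's law: sin 11.2°/V₁ = sin 32.9°/V₂.
V₂ = V₁·sin 32.9°/sin 11.2° = 1.32 × 2.7965 = 3.69 km/s.

3.69 km/s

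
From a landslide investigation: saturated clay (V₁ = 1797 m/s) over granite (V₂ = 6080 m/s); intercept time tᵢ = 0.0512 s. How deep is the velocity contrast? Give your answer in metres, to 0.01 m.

h = tᵢ·V₁·V₂ / (2·√(V₂²−V₁²)).
√(V₂²−V₁²) = √(6080² − 1797²) = 5808.4 m/s.
h = 0.0512 s × 1797 × 6080 / (2 × 5808.4) = 48.15 m.

48.15 m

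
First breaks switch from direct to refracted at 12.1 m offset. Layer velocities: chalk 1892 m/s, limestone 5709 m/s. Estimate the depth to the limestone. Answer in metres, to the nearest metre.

4 m

h = (x_cross/2)·√((V₂−V₁)/(V₂+V₁)).
(V₂−V₁)/(V₂+V₁) = (5709−1892)/(5709+1892) = 0.5022; √ = 0.7086.
h = (12.1/2)·0.7086 = 4.29 m.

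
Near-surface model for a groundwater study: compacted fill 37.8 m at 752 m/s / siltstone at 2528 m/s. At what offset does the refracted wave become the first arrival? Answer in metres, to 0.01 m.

102.74 m

θ_c = arcsin(752/2528) = 17.31°, so cos θ_c = 0.9547 and tᵢ = 2h cos θ_c/V₁ = 0.0960 s.
At crossover x/V₁ = x/V₂ + tᵢ ⇒ x = tᵢ/(1/V₁ − 1/V₂) = 0.09598/(1.3298e-03 − 3.9557e-04) = 102.74 m.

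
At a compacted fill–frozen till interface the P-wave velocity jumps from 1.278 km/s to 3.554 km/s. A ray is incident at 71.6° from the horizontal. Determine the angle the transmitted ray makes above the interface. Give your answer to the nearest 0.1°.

Convert to the normal: θ₁ = 90° − 71.6° = 18.4°.
Snell's law: sin θ₂ = (V₂/V₁)·sin θ₁ = (3.554/1.278)·sin 18.4° = 0.8778.
θ₂ = arcsin 0.8778 = 61.38° from the normal.
From the interface: 90° − 61.38° = 28.62°.

28.6°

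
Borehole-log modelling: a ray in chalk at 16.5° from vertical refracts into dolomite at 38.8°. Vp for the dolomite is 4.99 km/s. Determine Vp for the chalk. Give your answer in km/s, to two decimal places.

Snell's law: sin 16.5°/V₁ = sin 38.8°/V₂.
V₁ = V₂·sin 16.5°/sin 38.8° = 4.99 × 0.4533 = 2.26 km/s.

2.26 km/s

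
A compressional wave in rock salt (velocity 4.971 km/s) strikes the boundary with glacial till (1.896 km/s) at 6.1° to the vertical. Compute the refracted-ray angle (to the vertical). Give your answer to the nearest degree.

Snell's law: sin θ₂ = (V₂/V₁)·sin θ₁ = (1.896/4.971)·sin 6.1° = 0.0405.
θ₂ = arcsin 0.0405 = 2.32° from the normal.

2°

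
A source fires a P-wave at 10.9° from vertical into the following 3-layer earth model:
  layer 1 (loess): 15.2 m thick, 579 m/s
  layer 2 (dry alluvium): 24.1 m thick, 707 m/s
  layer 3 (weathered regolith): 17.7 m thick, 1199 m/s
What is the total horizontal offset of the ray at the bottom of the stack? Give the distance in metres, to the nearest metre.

16 m

Apply Snell's law at each interface; in layer i the horizontal offset is hᵢ·tan θᵢ.
Layer 1: θ = 10.90°; offset = 15.2·tan 10.90° = 2.927 m.
Layer 2: sin θ = 707·sin 10.9°/579 = 0.2309, θ = 13.35°; offset = 24.1·tan 13.35° = 5.719 m.
Layer 3: sin θ = 1199·sin 10.9°/579 = 0.3916, θ = 23.05°; offset = 17.7·tan 23.05° = 7.533 m.
Summing the layer offsets gives 16.179 m.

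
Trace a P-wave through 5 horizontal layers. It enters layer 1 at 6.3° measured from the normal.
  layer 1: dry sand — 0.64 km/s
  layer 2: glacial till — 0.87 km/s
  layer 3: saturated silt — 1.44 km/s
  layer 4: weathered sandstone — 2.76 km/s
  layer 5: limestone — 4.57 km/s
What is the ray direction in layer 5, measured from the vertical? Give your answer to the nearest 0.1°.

51.6°

Snell's law across each interface conserves sin θ / V, so sin θ_5 = V_5·sin θ₁/V₁.
sin θ_5 = 4.57 × sin 6.3° / 0.64 = 0.7836.
θ_5 = 51.59° from the vertical.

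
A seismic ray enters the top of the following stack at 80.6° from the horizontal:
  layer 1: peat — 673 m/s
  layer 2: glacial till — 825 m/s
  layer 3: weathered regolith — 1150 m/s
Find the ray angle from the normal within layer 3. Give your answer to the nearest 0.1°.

16.2°

From the normal: θ₁ = 90° − 80.6° = 9.4°.
Snell's law across each interface conserves sin θ / V, so sin θ_3 = V_3·sin θ₁/V₁.
sin θ_3 = 1150 × sin 9.4° / 673 = 0.2791.
θ_3 = arcsin 0.2791 = 16.21°.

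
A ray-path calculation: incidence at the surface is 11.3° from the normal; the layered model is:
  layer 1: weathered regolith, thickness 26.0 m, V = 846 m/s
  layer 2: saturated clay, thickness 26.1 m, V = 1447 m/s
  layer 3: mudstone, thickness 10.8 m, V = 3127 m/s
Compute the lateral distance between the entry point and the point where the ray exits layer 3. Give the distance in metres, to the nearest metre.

Ray parameter p = sin 11.3° / 846 m/s = 2.3161e-04 s/m.
Layer 1: θ = 11.30°; offset = 26.0·tan 11.30° = 5.195 m.
Layer 2: sin θ = p·1447 = 0.3351 → θ = 19.58°; offset = 26.1·tan 19.58° = 9.284 m.
Layer 3: sin θ = p·3127 = 0.7243 → θ = 46.41°; offset = 10.8·tan 46.41° = 11.344 m.
Σ offsets = 25.824 m.

26 m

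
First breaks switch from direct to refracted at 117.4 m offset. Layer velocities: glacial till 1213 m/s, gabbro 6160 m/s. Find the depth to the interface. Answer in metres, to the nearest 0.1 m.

48.1 m

x_cross = 2h·√((V₂+V₁)/(V₂−V₁)) → h = x_cross / (2·√((V₂+V₁)/(V₂−V₁))).
√((V₂+V₁)/(V₂−V₁)) = √((6160+1213)/(6160−1213)) = 1.2208.
h = 117.4 / (2·1.2208) = 48.08 m.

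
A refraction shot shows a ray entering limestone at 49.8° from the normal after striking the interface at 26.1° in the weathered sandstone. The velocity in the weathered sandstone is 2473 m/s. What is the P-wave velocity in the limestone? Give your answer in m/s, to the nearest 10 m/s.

4290 m/s

sin 26.1° = 0.4399; sin 49.8° = 0.7638.
V₂ = V₁·(sin θ₂/sin θ₁) = 2473·(0.7638/0.4399) = 4293.47 m/s.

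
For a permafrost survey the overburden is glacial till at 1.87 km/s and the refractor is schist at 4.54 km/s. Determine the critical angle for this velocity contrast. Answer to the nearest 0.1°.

Critical incidence: sin θ_c = V₁/V₂ = 1.87/4.54 = 0.4119.
θ_c = arcsin 0.4119 = 24.32°.

24.3°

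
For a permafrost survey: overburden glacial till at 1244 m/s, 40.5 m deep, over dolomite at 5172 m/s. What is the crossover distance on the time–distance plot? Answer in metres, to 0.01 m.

103.52 m

x_cross = 2h·√((V₂+V₁)/(V₂−V₁)).
(V₂+V₁)/(V₂−V₁) = (5172+1244)/(5172−1244) = 1.6334; √ = 1.2780.
x_cross = 2·40.5·1.2780 = 103.52 m.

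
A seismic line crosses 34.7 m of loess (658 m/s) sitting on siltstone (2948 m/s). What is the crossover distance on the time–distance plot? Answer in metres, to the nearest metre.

87 m

θ_c = arcsin(658/2948) = 12.90°, so cos θ_c = 0.9748 and tᵢ = 2h cos θ_c/V₁ = 0.1028 s.
At crossover x/V₁ = x/V₂ + tᵢ ⇒ x = tᵢ/(1/V₁ − 1/V₂) = 0.10281/(1.5198e-03 − 3.3921e-04) = 87.09 m.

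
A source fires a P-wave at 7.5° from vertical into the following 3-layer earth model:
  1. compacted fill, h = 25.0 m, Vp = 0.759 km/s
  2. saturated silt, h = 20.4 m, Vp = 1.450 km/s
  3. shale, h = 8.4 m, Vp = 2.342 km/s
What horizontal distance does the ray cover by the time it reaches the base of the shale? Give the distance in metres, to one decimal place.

12.2 m

p = sin θ₁/V₁ = sin 7.5°/0.759 = 1.7197e-01 s/km is conserved through the stack.
Layer 1: θ = 7.50°; offset = 25.0·tan 7.50° = 3.291 m.
Layer 2: sin θ = p·1.450 = 0.2494 → θ = 14.44°; offset = 20.4·tan 14.44° = 5.253 m.
Layer 3: sin θ = p·2.342 = 0.4028 → θ = 23.75°; offset = 8.4·tan 23.75° = 3.696 m.
Total horizontal offset = 12.240 m.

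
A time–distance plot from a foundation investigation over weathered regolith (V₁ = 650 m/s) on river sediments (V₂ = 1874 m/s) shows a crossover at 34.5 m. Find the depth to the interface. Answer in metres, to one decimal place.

x_cross = 2h·√((V₂+V₁)/(V₂−V₁)) → h = x_cross / (2·√((V₂+V₁)/(V₂−V₁))).
√((V₂+V₁)/(V₂−V₁)) = √((1874+650)/(1874−650)) = 1.4360.
h = 34.5 / (2·1.4360) = 12.01 m.

12.0 m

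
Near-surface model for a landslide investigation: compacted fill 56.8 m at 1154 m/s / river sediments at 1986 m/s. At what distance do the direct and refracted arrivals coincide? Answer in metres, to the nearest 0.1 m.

220.7 m

θ_c = arcsin(1154/1986) = 35.53°, so cos θ_c = 0.8139 and tᵢ = 2h cos θ_c/V₁ = 0.0801 s.
At crossover x/V₁ = x/V₂ + tᵢ ⇒ x = tᵢ/(1/V₁ − 1/V₂) = 0.08012/(8.6655e-04 − 5.0352e-04) = 220.69 m.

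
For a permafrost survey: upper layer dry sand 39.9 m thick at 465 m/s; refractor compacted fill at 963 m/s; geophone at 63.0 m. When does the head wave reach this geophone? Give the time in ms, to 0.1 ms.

θ_c = arcsin(V₁/V₂) = arcsin(465/963) = 28.87°, cos θ_c = 0.8757.
Intercept time tᵢ = 2h cos θ_c / V₁ = 2·39.9·0.8757/465 = 0.15028 s.
t = x/V₂ + tᵢ = 63.0/963 + 0.15028 = 0.21570 s.

215.7 ms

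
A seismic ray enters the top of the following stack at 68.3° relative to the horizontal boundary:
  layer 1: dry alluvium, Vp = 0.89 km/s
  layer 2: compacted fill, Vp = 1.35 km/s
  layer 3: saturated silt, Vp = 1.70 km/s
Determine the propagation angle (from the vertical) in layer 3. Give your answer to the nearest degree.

45°

From the normal: θ₁ = 90° − 68.3° = 21.7°.
Ray parameter p = sin 21.7° / 0.89 = 4.1545e-01 s/km.
sin θ_3 = p·V_3 = 4.1545e-01 × 1.70 = 0.7063.
θ_3 = arcsin 0.7063 = 44.93°.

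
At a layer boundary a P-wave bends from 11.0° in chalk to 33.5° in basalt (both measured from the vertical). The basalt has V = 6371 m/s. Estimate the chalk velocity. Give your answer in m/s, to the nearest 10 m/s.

2200 m/s

Snell's law: sin 11.0°/V₁ = sin 33.5°/V₂.
V₁ = V₂·sin 11.0°/sin 33.5° = 6371 × 0.3457 = 2202.51 m/s.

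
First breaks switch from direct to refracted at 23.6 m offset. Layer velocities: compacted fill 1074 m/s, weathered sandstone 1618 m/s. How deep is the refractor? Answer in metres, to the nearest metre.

5 m

h = (x_cross/2)·√((V₂−V₁)/(V₂+V₁)).
(V₂−V₁)/(V₂+V₁) = (1618−1074)/(1618+1074) = 0.2021; √ = 0.4495.
h = (23.6/2)·0.4495 = 5.30 m.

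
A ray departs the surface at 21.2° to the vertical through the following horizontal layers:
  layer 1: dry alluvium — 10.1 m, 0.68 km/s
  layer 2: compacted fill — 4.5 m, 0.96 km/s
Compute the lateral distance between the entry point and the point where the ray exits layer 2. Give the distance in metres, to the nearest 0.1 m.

p = sin θ₁/V₁ = sin 21.2°/0.68 = 5.3180e-01 s/km is conserved through the stack.
Layer 1: θ = 21.20°; offset = 10.1·tan 21.20° = 3.918 m.
Layer 2: sin θ = p·0.96 = 0.5105 → θ = 30.70°; offset = 4.5·tan 30.70° = 2.672 m.
Σ offsets = 6.589 m.

6.6 m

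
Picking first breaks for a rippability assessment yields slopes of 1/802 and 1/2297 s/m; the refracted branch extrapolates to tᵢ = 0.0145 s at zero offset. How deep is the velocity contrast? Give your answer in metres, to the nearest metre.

6 m

θ_c = arcsin(802/2297) = 20.44°; cos θ_c = 0.9371.
tᵢ = 2h cos θ_c/V₁ ⇒ h = tᵢ·V₁/(2 cos θ_c) = 0.0145·802/(2·0.9371) = 6.21 m.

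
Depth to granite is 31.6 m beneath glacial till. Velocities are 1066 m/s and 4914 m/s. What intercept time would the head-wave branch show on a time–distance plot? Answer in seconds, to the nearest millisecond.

tᵢ = 2h·√(V₂²−V₁²)/(V₁V₂).
√(V₂²−V₁²) = √(4914²−1066²) = 4797.0 m/s.
tᵢ = 2·31.6·4797.0/(1066·4914) = 0.05788 s.

0.058 s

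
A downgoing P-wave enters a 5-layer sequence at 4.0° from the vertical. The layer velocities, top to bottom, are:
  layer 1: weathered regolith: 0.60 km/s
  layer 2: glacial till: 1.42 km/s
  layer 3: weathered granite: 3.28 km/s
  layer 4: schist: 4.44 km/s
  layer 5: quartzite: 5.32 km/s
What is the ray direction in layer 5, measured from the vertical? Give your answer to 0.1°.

Snell's law across each interface conserves sin θ / V, so sin θ_5 = V_5·sin θ₁/V₁.
sin θ_5 = 5.32 × sin 4.0° / 0.60 = 0.6185.
θ_5 = arcsin 0.6185 = 38.21°.

38.2°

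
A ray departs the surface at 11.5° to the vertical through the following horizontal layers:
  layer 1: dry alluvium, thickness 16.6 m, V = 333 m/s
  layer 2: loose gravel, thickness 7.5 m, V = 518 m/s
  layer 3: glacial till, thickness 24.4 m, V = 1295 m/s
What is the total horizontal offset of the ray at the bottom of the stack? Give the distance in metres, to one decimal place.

p = sin θ₁/V₁ = sin 11.5°/333 = 5.9870e-04 s/m is conserved through the stack.
Layer 1: θ = 11.50°; offset = 16.6·tan 11.50° = 3.377 m.
Layer 2: sin θ = p·518 = 0.3101 → θ = 18.07°; offset = 7.5·tan 18.07° = 2.447 m.
Layer 3: sin θ = p·1295 = 0.7753 → θ = 50.83°; offset = 24.4·tan 50.83° = 29.954 m.
Σ offsets = 35.778 m.

35.8 m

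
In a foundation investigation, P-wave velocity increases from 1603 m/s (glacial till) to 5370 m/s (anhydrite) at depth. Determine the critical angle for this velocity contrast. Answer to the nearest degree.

At critical incidence the refracted ray runs along the interface (θ₂ = 90°), so sin θ_c = V₁/V₂.
θ_c = arcsin(1603/5370) = arcsin 0.2985 = 17.37°.

17°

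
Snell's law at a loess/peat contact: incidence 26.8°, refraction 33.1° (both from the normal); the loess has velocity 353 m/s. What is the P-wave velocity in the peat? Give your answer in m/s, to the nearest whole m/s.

428 m/s

Snell's law: sin 26.8°/V₁ = sin 33.1°/V₂.
V₂ = V₁·sin 33.1°/sin 26.8° = 353 × 1.2112 = 427.55 m/s.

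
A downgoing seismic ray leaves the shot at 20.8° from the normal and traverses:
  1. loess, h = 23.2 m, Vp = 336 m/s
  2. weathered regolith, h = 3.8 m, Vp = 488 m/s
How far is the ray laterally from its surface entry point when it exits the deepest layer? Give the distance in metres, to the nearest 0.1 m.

11.1 m

Ray parameter p = sin 20.8° / 336 m/s = 1.0569e-03 s/m.
Layer 1: θ = 20.80°; offset = 23.2·tan 20.80° = 8.813 m.
Layer 2: sin θ = p·488 = 0.5158 → θ = 31.05°; offset = 3.8·tan 31.05° = 2.288 m.
Σ offsets = 11.100 m.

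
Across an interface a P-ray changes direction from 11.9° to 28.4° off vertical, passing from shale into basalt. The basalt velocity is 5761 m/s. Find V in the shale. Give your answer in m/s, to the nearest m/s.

sin 11.9° = 0.2062; sin 28.4° = 0.4756.
V₁ = V₂·(sin θ₁/sin θ₂) = 5761·(0.2062/0.4756) = 2497.65 m/s.

2498 m/s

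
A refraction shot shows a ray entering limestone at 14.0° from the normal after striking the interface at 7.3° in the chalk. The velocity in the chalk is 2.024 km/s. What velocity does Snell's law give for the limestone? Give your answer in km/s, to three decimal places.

3.854 km/s

Snell's law: sin 7.3°/V₁ = sin 14.0°/V₂.
V₂ = V₁·sin 14.0°/sin 7.3° = 2.024 × 1.9039 = 3.854 km/s.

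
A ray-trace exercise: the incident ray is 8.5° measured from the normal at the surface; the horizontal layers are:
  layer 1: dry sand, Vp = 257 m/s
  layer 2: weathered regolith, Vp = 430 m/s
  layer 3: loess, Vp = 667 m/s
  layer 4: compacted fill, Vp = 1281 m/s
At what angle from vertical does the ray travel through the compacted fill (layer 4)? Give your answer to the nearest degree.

47°

Snell's law across each interface conserves sin θ / V, so sin θ_4 = V_4·sin θ₁/V₁.
sin θ_4 = 1281 × sin 8.5° / 257 = 0.7367.
θ_4 = 47.46° from the vertical.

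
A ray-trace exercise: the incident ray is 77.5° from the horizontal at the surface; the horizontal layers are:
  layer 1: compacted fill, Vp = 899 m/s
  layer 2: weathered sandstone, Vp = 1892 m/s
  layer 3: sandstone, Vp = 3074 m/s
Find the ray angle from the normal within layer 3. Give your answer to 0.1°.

From the normal: θ₁ = 90° − 77.5° = 12.5°.
Ray parameter p = sin 12.5° / 899 = 2.4076e-04 s/m.
sin θ_3 = p·V_3 = 2.4076e-04 × 3074 = 0.7401.
θ_3 = arcsin 0.7401 = 47.74°.

47.7°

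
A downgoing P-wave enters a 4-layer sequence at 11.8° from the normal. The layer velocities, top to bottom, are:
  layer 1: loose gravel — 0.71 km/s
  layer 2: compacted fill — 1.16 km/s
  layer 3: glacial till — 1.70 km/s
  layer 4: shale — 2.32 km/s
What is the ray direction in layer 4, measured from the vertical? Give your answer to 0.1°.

41.9°

Snell's law across each interface conserves sin θ / V, so sin θ_4 = V_4·sin θ₁/V₁.
sin θ_4 = 2.32 × sin 11.8° / 0.71 = 0.6682.
θ_4 = 41.93° from the vertical.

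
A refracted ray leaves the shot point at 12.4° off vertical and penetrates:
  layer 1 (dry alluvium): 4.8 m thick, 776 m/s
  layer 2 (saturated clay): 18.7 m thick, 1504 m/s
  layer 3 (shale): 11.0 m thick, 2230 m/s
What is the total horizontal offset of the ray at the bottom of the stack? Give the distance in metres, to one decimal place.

18.2 m

Ray parameter p = sin 12.4° / 776 m/s = 2.7672e-04 s/m.
Layer 1: θ = 12.40°; offset = 4.8·tan 12.40° = 1.055 m.
Layer 2: sin θ = p·1504 = 0.4162 → θ = 24.59°; offset = 18.7·tan 24.59° = 8.559 m.
Layer 3: sin θ = p·2230 = 0.6171 → θ = 38.10°; offset = 11.0·tan 38.10° = 8.626 m.
Σ offsets = 18.241 m.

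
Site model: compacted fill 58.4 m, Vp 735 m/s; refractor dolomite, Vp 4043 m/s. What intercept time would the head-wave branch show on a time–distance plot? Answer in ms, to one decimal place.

156.3 ms

tᵢ = 2h·√(V₂²−V₁²)/(V₁V₂).
√(V₂²−V₁²) = √(4043²−735²) = 3975.6 m/s.
tᵢ = 2·58.4·3975.6/(735·4043) = 0.15626 s.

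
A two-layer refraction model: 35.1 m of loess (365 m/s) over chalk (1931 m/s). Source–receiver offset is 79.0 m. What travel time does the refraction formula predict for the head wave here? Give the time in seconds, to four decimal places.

0.2298 s

t = x/V₂ + 2h·√(V₂²−V₁²)/(V₁V₂).
√(V₂²−V₁²) = √(1931²−365²) = 1896.2 m/s; delay term = 2·35.1·1896.2/(365·1931) = 0.18886 s.
t = 79.0/1931 + 0.18886 = 0.22977 s.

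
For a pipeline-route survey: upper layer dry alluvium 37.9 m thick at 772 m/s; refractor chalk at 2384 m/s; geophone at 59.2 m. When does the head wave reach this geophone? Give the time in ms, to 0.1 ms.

117.7 ms

t = x/V₂ + 2h·√(V₂²−V₁²)/(V₁V₂).
√(V₂²−V₁²) = √(2384²−772²) = 2255.5 m/s; delay term = 2·37.9·2255.5/(772·2384) = 0.09290 s.
t = 59.2/2384 + 0.09290 = 0.11773 s.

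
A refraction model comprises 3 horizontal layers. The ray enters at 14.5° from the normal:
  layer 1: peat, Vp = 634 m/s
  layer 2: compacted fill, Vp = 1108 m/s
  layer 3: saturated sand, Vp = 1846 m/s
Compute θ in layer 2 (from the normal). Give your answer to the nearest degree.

26°

Ray parameter p = sin 14.5° / 634 = 3.9492e-04 s/m.
sin θ_2 = p·V_2 = 3.9492e-04 × 1108 = 0.4376.
θ_2 = arcsin 0.4376 = 25.95°.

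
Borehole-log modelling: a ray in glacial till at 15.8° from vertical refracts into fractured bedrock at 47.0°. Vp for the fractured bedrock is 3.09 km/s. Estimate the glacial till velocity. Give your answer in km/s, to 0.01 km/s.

Snell's law: sin 15.8°/V₁ = sin 47.0°/V₂.
V₁ = V₂·sin 15.8°/sin 47.0° = 3.09 × 0.3723 = 1.15 km/s.

1.15 km/s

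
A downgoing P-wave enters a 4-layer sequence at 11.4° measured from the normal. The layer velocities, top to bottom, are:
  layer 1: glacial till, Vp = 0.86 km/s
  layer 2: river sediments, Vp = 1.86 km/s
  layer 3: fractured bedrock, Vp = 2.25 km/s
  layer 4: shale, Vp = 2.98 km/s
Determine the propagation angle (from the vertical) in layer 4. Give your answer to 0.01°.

43.23°

Snell's law across each interface conserves sin θ / V, so sin θ_4 = V_4·sin θ₁/V₁.
sin θ_4 = 2.98 × sin 11.4° / 0.86 = 0.6849.
θ_4 = arcsin 0.6849 = 43.23°.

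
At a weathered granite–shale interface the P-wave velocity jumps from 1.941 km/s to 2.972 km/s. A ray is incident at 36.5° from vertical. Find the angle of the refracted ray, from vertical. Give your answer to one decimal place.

65.6°

Snell's law: sin θ₂ = (V₂/V₁)·sin θ₁ = (2.972/1.941)·sin 36.5° = 0.9108.
θ₂ = arcsin 0.9108 = 65.61° from the normal.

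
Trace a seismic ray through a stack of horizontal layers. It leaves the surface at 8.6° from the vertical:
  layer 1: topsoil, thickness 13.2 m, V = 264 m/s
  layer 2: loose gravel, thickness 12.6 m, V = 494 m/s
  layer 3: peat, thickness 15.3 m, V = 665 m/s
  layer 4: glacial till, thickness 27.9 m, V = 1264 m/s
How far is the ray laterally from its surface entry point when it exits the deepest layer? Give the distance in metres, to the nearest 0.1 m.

p = sin θ₁/V₁ = sin 8.6°/264 = 5.6642e-04 s/m is conserved through the stack.
Layer 1: θ = 8.60°; offset = 13.2·tan 8.60° = 1.996 m.
Layer 2: sin θ = p·494 = 0.2798 → θ = 16.25°; offset = 12.6·tan 16.25° = 3.672 m.
Layer 3: sin θ = p·665 = 0.3767 → θ = 22.13°; offset = 15.3·tan 22.13° = 6.221 m.
Layer 4: sin θ = p·1264 = 0.7160 → θ = 45.72°; offset = 27.9·tan 45.72° = 28.612 m.
Σ offsets = 40.502 m.

40.5 m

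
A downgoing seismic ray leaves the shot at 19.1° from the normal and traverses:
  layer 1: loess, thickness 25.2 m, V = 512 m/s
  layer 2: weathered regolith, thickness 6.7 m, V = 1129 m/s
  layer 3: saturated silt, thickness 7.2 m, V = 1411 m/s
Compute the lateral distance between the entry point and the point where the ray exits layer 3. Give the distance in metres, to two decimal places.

30.73 m

Apply Snell's law at each interface; in layer i the horizontal offset is hᵢ·tan θᵢ.
Layer 1: θ = 19.10°; offset = 25.2·tan 19.10° = 8.7263 m.
Layer 2: sin θ = 1129·sin 19.1°/512 = 0.7215, θ = 46.18°; offset = 6.7·tan 46.18° = 6.9823 m.
Layer 3: sin θ = 1411·sin 19.1°/512 = 0.9018, θ = 64.39°; offset = 7.2·tan 64.39° = 15.0217 m.
Σ offsets = 30.7302 m.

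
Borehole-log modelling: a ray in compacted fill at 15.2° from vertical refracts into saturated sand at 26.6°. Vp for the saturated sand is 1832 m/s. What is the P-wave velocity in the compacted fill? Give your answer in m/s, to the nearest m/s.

Snell's law: sin 15.2°/V₁ = sin 26.6°/V₂.
V₁ = V₂·sin 15.2°/sin 26.6° = 1832 × 0.5856 = 1072.74 m/s.

1073 m/s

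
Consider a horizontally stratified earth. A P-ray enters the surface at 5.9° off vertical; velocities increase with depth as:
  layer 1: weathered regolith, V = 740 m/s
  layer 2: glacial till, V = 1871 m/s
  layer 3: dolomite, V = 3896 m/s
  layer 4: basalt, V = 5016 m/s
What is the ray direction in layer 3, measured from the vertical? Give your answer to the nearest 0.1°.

32.8°

Snell's law across each interface conserves sin θ / V, so sin θ_3 = V_3·sin θ₁/V₁.
sin θ_3 = 3896 × sin 5.9° / 740 = 0.5412.
θ_3 = arcsin 0.5412 = 32.76°.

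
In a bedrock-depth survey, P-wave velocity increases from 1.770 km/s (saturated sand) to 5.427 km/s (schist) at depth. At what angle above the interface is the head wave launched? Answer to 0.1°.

71.0°

Critical incidence: sin θ_c = V₁/V₂ = 1.770/5.427 = 0.3261.
θ_c = arcsin 0.3261 = 19.04°.
Measured from the interface: 90° − 19.04° = 70.96°.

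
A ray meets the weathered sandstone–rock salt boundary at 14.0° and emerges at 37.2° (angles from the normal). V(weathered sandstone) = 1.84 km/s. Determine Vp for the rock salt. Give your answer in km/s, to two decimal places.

Snell's law: sin 14.0°/V₁ = sin 37.2°/V₂.
V₂ = V₁·sin 37.2°/sin 14.0° = 1.84 × 2.4992 = 4.60 km/s.

4.60 km/s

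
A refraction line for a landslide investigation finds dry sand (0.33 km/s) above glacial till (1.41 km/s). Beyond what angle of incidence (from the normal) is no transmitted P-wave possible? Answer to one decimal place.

13.5°

Critical incidence: sin θ_c = V₁/V₂ = 0.33/1.41 = 0.2340.
θ_c = arcsin 0.2340 = 13.54°.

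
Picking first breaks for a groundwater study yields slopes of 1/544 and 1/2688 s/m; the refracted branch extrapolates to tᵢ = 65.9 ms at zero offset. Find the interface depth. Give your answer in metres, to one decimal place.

18.3 m

θ_c = arcsin(544/2688) = 11.68°; cos θ_c = 0.9793.
tᵢ = 2h cos θ_c/V₁ ⇒ h = tᵢ·V₁/(2 cos θ_c) = 0.0659·544/(2·0.9793) = 18.30 m.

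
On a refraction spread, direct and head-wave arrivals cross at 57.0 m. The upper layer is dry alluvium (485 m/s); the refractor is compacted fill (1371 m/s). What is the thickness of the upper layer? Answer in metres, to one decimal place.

h = (x_cross/2)·√((V₂−V₁)/(V₂+V₁)).
(V₂−V₁)/(V₂+V₁) = (1371−485)/(1371+485) = 0.4774; √ = 0.6909.
h = (57.0/2)·0.6909 = 19.69 m.

19.7 m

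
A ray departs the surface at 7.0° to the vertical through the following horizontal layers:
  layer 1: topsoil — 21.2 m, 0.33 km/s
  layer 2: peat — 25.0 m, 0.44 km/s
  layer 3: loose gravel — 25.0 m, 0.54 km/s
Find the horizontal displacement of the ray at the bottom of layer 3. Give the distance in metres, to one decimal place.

p = sin θ₁/V₁ = sin 7.0°/0.33 = 3.6930e-01 s/km is conserved through the stack.
Layer 1: θ = 7.00°; offset = 21.2·tan 7.00° = 2.603 m.
Layer 2: sin θ = p·0.44 = 0.1625 → θ = 9.35°; offset = 25.0·tan 9.35° = 4.117 m.
Layer 3: sin θ = p·0.54 = 0.1994 → θ = 11.50°; offset = 25.0·tan 11.50° = 5.088 m.
Summing the layer offsets gives 11.808 m.

11.8 m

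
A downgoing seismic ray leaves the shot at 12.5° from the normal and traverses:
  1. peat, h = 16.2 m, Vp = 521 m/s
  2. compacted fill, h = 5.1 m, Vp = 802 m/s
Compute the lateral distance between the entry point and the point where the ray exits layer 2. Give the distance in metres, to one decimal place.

5.4 m

p = sin θ₁/V₁ = sin 12.5°/521 = 4.1543e-04 s/m is conserved through the stack.
Layer 1: θ = 12.50°; offset = 16.2·tan 12.50° = 3.591 m.
Layer 2: sin θ = p·802 = 0.3332 → θ = 19.46°; offset = 5.1·tan 19.46° = 1.802 m.
Total horizontal offset = 5.394 m.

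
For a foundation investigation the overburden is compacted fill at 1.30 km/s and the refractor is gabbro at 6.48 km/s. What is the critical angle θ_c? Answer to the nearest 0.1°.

11.6°

At critical incidence the refracted ray runs along the interface (θ₂ = 90°), so sin θ_c = V₁/V₂.
θ_c = arcsin(1.30/6.48) = arcsin 0.2006 = 11.57°.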